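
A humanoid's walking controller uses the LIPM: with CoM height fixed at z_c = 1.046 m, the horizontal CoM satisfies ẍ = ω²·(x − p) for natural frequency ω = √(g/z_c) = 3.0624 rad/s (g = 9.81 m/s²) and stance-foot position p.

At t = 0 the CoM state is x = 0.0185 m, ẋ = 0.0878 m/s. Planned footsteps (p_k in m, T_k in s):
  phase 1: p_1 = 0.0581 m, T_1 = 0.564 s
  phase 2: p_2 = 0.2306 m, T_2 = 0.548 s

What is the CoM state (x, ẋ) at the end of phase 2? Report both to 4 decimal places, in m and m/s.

x = -0.4132, ẋ = -1.8660

phase 1: p=0.0581, T=0.564, ωT=1.727194, cosh=2.901314, sinh=2.723532; start (x,ẋ)=(0.018500, 0.087800) → end (x,ẋ)=(0.021292, -0.075550)
phase 2: p=0.2306, T=0.548, ωT=1.678195, cosh=2.771296, sinh=2.584585; start (x,ẋ)=(0.021292, -0.075550) → end (x,ẋ)=(-0.413215, -1.866048)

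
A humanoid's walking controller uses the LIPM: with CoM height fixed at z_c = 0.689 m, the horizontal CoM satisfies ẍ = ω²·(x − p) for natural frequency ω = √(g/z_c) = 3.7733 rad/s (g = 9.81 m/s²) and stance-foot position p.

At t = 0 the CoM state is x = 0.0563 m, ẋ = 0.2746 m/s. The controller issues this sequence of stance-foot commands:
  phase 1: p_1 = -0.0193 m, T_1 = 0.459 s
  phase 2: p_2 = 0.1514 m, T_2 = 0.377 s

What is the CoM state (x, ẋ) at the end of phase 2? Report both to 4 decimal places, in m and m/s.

x = 1.5159, ẋ = 5.3035

phase 1: p=-0.0193, T=0.459, ωT=1.731945, cosh=2.914287, sinh=2.737347; start (x,ẋ)=(0.056300, 0.274600) → end (x,ẋ)=(0.400229, 1.581123)
phase 2: p=0.1514, T=0.377, ωT=1.422534, cosh=2.194360, sinh=1.953258; start (x,ẋ)=(0.400229, 1.581123) → end (x,ẋ)=(1.515893, 5.303480)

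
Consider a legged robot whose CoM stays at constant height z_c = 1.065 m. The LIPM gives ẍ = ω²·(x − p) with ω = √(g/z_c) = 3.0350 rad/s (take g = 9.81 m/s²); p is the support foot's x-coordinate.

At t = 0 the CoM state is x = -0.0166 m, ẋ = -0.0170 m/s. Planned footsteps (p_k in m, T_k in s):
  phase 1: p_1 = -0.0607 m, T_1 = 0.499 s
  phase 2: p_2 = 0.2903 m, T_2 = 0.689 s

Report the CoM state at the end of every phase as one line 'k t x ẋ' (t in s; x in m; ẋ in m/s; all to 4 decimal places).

phase 1: p=-0.0607, T=0.499, ωT=1.514465, cosh=2.383457, sinh=2.163531; start (x,ẋ)=(-0.016600, -0.017000) → end (x,ẋ)=(0.032292, 0.249056)
phase 2: p=0.2903, T=0.689, ωT=2.091115, cosh=4.108742, sinh=3.985193; start (x,ẋ)=(0.032292, 0.249056) → end (x,ẋ)=(-0.442759, -2.097318)

1 0.4990 0.0323 0.2491
2 1.1880 -0.4428 -2.0973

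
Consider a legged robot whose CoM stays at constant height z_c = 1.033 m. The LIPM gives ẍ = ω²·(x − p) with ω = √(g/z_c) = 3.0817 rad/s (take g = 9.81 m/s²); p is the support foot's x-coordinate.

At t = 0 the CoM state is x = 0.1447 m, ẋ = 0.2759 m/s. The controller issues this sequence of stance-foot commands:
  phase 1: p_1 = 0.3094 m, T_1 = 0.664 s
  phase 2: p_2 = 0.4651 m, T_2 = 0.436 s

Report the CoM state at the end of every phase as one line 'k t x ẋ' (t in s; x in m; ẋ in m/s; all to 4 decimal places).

phase 1: p=0.3094, T=0.664, ωT=2.046249, cosh=3.934018, sinh=3.804799; start (x,ẋ)=(0.144700, 0.275900) → end (x,ẋ)=(0.002105, -0.845753)
phase 2: p=0.4651, T=0.436, ωT=1.343621, cosh=2.046899, sinh=1.785999; start (x,ẋ)=(0.002105, -0.845753) → end (x,ẋ)=(-0.972760, -4.279454)

1 0.6640 0.0021 -0.8458
2 1.1000 -0.9728 -4.2795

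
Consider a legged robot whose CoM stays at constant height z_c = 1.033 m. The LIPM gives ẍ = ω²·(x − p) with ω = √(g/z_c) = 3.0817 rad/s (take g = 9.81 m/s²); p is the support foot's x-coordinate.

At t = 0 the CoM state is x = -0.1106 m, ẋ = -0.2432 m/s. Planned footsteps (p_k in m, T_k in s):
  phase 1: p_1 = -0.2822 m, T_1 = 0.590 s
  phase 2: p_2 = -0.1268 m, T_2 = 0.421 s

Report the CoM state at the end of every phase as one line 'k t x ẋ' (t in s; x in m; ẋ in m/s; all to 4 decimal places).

phase 1: p=-0.2822, T=0.590, ωT=1.818203, cosh=3.161547, sinh=2.999230; start (x,ẋ)=(-0.110600, -0.243200) → end (x,ẋ)=(0.023630, 0.817164)
phase 2: p=-0.1268, T=0.421, ωT=1.297396, cosh=1.966498, sinh=1.693255; start (x,ẋ)=(0.023630, 0.817164) → end (x,ẋ)=(0.618015, 2.391909)

1 0.5900 0.0236 0.8172
2 1.0110 0.6180 2.3919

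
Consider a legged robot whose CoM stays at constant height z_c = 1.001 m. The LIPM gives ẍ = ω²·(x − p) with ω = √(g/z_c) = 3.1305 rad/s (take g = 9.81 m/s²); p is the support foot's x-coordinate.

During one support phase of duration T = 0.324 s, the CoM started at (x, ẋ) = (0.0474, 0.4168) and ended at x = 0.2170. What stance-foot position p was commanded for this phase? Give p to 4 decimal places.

p = 0.0292

ωT = 3.1305·0.324 = 1.014282; cosh(ωT) = 1.560023, sinh(ωT) = 1.197360
x(T) = p + (x₀−p)·cosh(ωT) + (ẋ₀/ω)·sinh(ωT) ⇒ p·(1 − cosh) = x(T) − x₀·cosh − (ẋ₀/ω)·sinh
numerator   = 0.2170 − (0.0474)·1.560023 − (0.4168/3.1305)·1.197360 = -0.016364
denominator = 1 − 1.560023 = -0.560023
p = -0.016364 / -0.560023 = 0.0292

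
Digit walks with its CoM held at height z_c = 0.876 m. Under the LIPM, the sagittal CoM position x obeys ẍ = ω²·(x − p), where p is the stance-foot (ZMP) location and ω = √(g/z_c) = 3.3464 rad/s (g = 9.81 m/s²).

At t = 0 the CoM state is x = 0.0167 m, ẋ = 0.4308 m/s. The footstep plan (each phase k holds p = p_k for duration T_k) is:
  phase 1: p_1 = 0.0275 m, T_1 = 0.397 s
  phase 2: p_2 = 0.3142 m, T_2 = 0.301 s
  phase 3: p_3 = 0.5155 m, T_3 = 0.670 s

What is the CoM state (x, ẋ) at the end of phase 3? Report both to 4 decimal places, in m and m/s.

x = 1.5944, ẋ = 3.7242

phase 1: p=0.0275, T=0.397, ωT=1.328521, cosh=2.020162, sinh=1.755293; start (x,ẋ)=(0.016700, 0.430800) → end (x,ẋ)=(0.231651, 0.806847)
phase 2: p=0.3142, T=0.301, ωT=1.007266, cosh=1.551661, sinh=1.186445; start (x,ẋ)=(0.231651, 0.806847) → end (x,ẋ)=(0.472174, 0.924206)
phase 3: p=0.5155, T=0.670, ωT=2.242088, cosh=4.759601, sinh=4.653364; start (x,ẋ)=(0.472174, 0.924206) → end (x,ẋ)=(1.594447, 3.724175)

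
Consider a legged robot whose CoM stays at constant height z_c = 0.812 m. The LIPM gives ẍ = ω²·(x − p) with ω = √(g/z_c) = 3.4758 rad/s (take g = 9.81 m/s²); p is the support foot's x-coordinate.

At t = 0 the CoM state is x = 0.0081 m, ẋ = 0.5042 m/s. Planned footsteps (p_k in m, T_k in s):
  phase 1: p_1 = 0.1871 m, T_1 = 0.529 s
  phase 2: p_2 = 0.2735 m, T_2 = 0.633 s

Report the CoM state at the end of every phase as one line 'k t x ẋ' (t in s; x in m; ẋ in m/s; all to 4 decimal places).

1 0.5290 0.0546 -0.2814
2 1.1620 -1.0874 -4.6769

phase 1: p=0.1871, T=0.529, ωT=1.838698, cosh=3.223686, sinh=3.064661; start (x,ẋ)=(0.008100, 0.504200) → end (x,ẋ)=(0.054620, -0.281353)
phase 2: p=0.2735, T=0.633, ωT=2.200181, cosh=4.568717, sinh=4.457934; start (x,ẋ)=(0.054620, -0.281353) → end (x,ẋ)=(-1.087351, -4.676934)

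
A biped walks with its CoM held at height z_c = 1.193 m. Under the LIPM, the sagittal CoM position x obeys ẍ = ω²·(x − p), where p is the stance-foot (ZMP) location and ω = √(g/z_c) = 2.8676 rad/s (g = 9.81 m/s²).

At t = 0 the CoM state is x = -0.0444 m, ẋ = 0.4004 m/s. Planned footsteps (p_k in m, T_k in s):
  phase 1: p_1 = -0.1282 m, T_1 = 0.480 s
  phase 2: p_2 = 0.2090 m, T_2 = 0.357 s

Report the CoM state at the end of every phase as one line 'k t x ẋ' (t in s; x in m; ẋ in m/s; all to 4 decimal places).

phase 1: p=-0.1282, T=0.480, ωT=1.376448, cosh=2.106641, sinh=1.854167; start (x,ẋ)=(-0.044400, 0.400400) → end (x,ẋ)=(0.307232, 1.289064)
phase 2: p=0.2090, T=0.357, ωT=1.023733, cosh=1.571409, sinh=1.212158; start (x,ẋ)=(0.307232, 1.289064) → end (x,ẋ)=(0.908261, 2.367100)

1 0.4800 0.3072 1.2891
2 0.8370 0.9083 2.3671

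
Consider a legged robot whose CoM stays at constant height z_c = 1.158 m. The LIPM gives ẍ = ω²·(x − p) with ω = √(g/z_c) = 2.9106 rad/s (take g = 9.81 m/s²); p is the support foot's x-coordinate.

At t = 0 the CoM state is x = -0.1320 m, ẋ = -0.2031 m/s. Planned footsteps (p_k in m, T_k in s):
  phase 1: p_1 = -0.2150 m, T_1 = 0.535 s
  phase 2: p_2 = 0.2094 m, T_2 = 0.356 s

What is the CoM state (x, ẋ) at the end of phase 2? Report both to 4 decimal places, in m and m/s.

x = -0.3698, ẋ = -1.2809

phase 1: p=-0.2150, T=0.535, ωT=1.557171, cosh=2.478054, sinh=2.267323; start (x,ẋ)=(-0.132000, -0.203100) → end (x,ẋ)=(-0.167534, 0.044447)
phase 2: p=0.2094, T=0.356, ωT=1.036174, cosh=1.586611, sinh=1.231801; start (x,ẋ)=(-0.167534, 0.044447) → end (x,ẋ)=(-0.369837, -1.280895)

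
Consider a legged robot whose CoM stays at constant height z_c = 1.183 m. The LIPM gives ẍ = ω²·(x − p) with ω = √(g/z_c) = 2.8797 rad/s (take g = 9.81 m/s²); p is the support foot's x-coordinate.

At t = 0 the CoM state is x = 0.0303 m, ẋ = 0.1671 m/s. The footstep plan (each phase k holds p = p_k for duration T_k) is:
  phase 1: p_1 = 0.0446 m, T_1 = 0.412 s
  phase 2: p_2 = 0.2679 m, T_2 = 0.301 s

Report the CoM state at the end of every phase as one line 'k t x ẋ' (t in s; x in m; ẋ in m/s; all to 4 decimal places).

1 0.4120 0.1052 0.2380
2 0.7130 0.1211 -0.1258

phase 1: p=0.0446, T=0.412, ωT=1.186436, cosh=1.790348, sinh=1.485040; start (x,ẋ)=(0.030300, 0.167100) → end (x,ẋ)=(0.105170, 0.238014)
phase 2: p=0.2679, T=0.301, ωT=0.866790, cosh=1.399780, sinh=0.979481; start (x,ẋ)=(0.105170, 0.238014) → end (x,ẋ)=(0.121071, -0.125831)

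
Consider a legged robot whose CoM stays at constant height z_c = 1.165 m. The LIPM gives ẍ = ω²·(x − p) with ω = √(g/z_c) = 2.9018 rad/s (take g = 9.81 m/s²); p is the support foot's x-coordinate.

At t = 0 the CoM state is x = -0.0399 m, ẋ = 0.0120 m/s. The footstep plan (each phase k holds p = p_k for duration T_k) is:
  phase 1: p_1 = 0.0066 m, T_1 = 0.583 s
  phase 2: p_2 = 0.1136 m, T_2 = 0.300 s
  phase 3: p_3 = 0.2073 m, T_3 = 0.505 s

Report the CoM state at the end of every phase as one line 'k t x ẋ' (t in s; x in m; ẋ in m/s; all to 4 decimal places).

1 0.5830 -0.1131 -0.3202
2 0.8830 -0.3132 -1.0970
3 1.3880 -1.7541 -5.5962

phase 1: p=0.0066, T=0.583, ωT=1.691749, cosh=2.806583, sinh=2.622386; start (x,ẋ)=(-0.039900, 0.012000) → end (x,ẋ)=(-0.113062, -0.320169)
phase 2: p=0.1136, T=0.300, ωT=0.870540, cosh=1.403463, sinh=0.984737; start (x,ẋ)=(-0.113062, -0.320169) → end (x,ẋ)=(-0.313162, -1.097034)
phase 3: p=0.2073, T=0.505, ωT=1.465409, cosh=2.280149, sinh=2.049165; start (x,ẋ)=(-0.313162, -1.097034) → end (x,ẋ)=(-1.754123, -5.596205)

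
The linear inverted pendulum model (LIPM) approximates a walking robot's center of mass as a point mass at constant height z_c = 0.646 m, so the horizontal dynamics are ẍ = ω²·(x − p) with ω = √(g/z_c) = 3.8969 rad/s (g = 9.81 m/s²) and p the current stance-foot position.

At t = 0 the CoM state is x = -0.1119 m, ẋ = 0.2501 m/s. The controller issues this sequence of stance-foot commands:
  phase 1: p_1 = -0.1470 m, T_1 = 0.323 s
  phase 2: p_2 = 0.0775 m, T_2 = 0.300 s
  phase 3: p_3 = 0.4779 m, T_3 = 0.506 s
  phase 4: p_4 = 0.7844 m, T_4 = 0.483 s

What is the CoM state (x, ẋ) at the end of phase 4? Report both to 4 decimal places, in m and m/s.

x = -0.2004, ẋ = -3.6168

phase 1: p=-0.1470, T=0.323, ωT=1.258699, cosh=1.902430, sinh=1.618407; start (x,ẋ)=(-0.111900, 0.250100) → end (x,ẋ)=(0.023643, 0.697165)
phase 2: p=0.0775, T=0.300, ωT=1.169070, cosh=1.764827, sinh=1.454171; start (x,ẋ)=(0.023643, 0.697165) → end (x,ẋ)=(0.242607, 0.925184)
phase 3: p=0.4779, T=0.506, ωT=1.971831, cosh=3.661511, sinh=3.522310; start (x,ẋ)=(0.242607, 0.925184) → end (x,ẋ)=(0.452623, 0.157921)
phase 4: p=0.7844, T=0.483, ωT=1.882203, cosh=3.360105, sinh=3.207851; start (x,ẋ)=(0.452623, 0.157921) → end (x,ẋ)=(-0.200407, -3.616801)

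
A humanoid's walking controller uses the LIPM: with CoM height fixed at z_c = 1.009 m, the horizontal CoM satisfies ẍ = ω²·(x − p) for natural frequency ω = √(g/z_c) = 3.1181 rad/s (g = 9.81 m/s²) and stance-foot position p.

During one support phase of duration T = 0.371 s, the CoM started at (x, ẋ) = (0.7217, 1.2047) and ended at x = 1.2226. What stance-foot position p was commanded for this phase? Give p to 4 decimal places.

ωT = 3.1181·0.371 = 1.156815; cosh(ωT) = 1.747138, sinh(ωT) = 1.432652
x(T) = p + (x₀−p)·cosh(ωT) + (ẋ₀/ω)·sinh(ωT) ⇒ p·(1 − cosh) = x(T) − x₀·cosh − (ẋ₀/ω)·sinh
numerator   = 1.2226 − (0.7217)·1.747138 − (1.2047/3.1181)·1.432652 = -0.591825
denominator = 1 − 1.747138 = -0.747138
p = -0.591825 / -0.747138 = 0.7921

p = 0.7921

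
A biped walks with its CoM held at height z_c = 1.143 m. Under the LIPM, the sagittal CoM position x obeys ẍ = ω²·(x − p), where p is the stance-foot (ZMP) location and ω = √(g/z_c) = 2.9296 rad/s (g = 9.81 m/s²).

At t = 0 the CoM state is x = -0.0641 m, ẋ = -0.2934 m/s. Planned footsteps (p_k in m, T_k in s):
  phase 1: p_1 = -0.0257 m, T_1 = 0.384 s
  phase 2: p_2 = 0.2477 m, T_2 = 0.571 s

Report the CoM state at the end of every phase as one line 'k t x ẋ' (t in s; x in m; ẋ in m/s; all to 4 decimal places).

phase 1: p=-0.0257, T=0.384, ωT=1.124966, cosh=1.702388, sinh=1.377725; start (x,ẋ)=(-0.064100, -0.293400) → end (x,ẋ)=(-0.229051, -0.654470)
phase 2: p=0.2477, T=0.571, ωT=1.672802, cosh=2.757396, sinh=2.569675; start (x,ẋ)=(-0.229051, -0.654470) → end (x,ẋ)=(-1.640955, -5.393674)

1 0.3840 -0.2291 -0.6545
2 0.9550 -1.6410 -5.3937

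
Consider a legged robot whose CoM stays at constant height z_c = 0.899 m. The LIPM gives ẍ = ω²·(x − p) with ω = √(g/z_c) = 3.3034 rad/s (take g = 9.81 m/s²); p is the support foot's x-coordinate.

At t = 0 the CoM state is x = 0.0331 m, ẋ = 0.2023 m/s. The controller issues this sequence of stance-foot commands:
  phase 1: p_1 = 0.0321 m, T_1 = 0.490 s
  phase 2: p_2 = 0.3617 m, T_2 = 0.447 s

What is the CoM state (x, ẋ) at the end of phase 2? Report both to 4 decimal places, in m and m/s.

x = 0.2887, ẋ = 0.0167

phase 1: p=0.0321, T=0.490, ωT=1.618666, cosh=2.622258, sinh=2.424096; start (x,ẋ)=(0.033100, 0.202300) → end (x,ẋ)=(0.183174, 0.538491)
phase 2: p=0.3617, T=0.447, ωT=1.476620, cosh=2.303265, sinh=2.074857; start (x,ẋ)=(0.183174, 0.538491) → end (x,ẋ)=(0.288731, 0.016653)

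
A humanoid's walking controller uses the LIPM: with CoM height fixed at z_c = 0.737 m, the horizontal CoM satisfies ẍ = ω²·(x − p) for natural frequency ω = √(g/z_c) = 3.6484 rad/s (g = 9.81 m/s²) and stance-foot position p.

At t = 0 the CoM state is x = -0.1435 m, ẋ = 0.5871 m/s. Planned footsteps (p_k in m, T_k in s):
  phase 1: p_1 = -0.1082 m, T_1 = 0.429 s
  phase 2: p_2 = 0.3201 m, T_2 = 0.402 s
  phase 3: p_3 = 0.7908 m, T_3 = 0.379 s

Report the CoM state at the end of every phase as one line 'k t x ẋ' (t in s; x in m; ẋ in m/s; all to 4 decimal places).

1 0.4290 0.1717 1.1710
2 0.8310 0.6400 1.5623
3 1.2100 1.2711 2.2824

phase 1: p=-0.1082, T=0.429, ωT=1.565164, cosh=2.496256, sinh=2.287202; start (x,ẋ)=(-0.143500, 0.587100) → end (x,ẋ)=(0.171738, 1.170986)
phase 2: p=0.3201, T=0.402, ωT=1.466657, cosh=2.282707, sinh=2.052012; start (x,ẋ)=(0.171738, 1.170986) → end (x,ẋ)=(0.640045, 1.562301)
phase 3: p=0.7908, T=0.379, ωT=1.382744, cosh=2.118356, sinh=1.867466; start (x,ẋ)=(0.640045, 1.562301) → end (x,ẋ)=(1.271125, 2.282376)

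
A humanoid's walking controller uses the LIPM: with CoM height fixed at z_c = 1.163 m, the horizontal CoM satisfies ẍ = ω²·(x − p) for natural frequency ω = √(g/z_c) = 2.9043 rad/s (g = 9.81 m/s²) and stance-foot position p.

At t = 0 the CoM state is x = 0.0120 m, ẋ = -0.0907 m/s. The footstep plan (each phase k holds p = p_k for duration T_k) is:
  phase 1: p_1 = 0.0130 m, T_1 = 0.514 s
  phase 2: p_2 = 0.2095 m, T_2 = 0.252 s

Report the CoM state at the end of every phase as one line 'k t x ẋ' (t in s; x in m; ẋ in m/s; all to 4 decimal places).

1 0.5140 -0.0553 -0.2181
2 0.7660 -0.1895 -0.8937

phase 1: p=0.0130, T=0.514, ωT=1.492810, cosh=2.337161, sinh=2.112421; start (x,ẋ)=(0.012000, -0.090700) → end (x,ẋ)=(-0.055307, -0.218116)
phase 2: p=0.2095, T=0.252, ωT=0.731884, cosh=1.279998, sinh=0.798995; start (x,ẋ)=(-0.055307, -0.218116) → end (x,ẋ)=(-0.189458, -0.893678)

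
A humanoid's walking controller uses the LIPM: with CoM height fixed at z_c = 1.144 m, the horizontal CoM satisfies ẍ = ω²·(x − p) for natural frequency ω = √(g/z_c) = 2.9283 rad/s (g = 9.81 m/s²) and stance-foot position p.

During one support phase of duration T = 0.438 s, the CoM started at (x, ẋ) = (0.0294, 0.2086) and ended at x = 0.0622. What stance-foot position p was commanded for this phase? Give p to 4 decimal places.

ωT = 2.9283·0.438 = 1.282595; cosh(ωT) = 1.941652, sinh(ωT) = 1.664335
x(T) = p + (x₀−p)·cosh(ωT) + (ẋ₀/ω)·sinh(ωT) ⇒ p·(1 − cosh) = x(T) − x₀·cosh − (ẋ₀/ω)·sinh
numerator   = 0.0622 − (0.0294)·1.941652 − (0.2086/2.9283)·1.664335 = -0.113445
denominator = 1 − 1.941652 = -0.941652
p = -0.113445 / -0.941652 = 0.1205

p = 0.1205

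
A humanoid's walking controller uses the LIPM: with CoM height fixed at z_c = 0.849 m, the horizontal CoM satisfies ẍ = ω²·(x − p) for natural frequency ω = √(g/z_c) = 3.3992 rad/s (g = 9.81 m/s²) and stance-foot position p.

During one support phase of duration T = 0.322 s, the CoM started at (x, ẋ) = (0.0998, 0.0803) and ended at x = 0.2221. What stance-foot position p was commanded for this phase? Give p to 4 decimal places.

ωT = 3.3992·0.322 = 1.094542; cosh(ωT) = 1.661254, sinh(ωT) = 1.326561
x(T) = p + (x₀−p)·cosh(ωT) + (ẋ₀/ω)·sinh(ωT) ⇒ p·(1 − cosh) = x(T) − x₀·cosh − (ẋ₀/ω)·sinh
numerator   = 0.2221 − (0.0998)·1.661254 − (0.0803/3.3992)·1.326561 = 0.024969
denominator = 1 − 1.661254 = -0.661254
p = 0.024969 / -0.661254 = -0.0378

p = -0.0378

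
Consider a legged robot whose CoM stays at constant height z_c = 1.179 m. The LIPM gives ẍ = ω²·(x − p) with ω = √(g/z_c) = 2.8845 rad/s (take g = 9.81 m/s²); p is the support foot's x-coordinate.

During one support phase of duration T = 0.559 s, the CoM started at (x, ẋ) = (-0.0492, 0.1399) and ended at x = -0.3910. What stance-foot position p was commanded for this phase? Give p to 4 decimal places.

ωT = 2.8845·0.559 = 1.612436; cosh(ωT) = 2.607206, sinh(ωT) = 2.407805
x(T) = p + (x₀−p)·cosh(ωT) + (ẋ₀/ω)·sinh(ωT) ⇒ p·(1 − cosh) = x(T) − x₀·cosh − (ẋ₀/ω)·sinh
numerator   = -0.3910 − (-0.0492)·2.607206 − (0.1399/2.8845)·2.407805 = -0.379505
denominator = 1 − 2.607206 = -1.607206
p = -0.379505 / -1.607206 = 0.2361

p = 0.2361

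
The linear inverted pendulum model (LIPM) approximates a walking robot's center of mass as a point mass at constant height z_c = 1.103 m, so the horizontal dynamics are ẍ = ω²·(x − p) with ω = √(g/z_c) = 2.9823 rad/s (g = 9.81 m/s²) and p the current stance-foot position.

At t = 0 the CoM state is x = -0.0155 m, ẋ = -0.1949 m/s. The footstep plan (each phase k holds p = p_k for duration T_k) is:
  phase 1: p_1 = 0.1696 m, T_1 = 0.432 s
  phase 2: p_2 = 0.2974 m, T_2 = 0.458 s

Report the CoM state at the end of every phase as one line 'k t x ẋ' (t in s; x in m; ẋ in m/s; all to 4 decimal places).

1 0.4320 -0.3011 -1.3052
2 0.8900 -1.7536 -5.9942

phase 1: p=0.1696, T=0.432, ωT=1.288354, cosh=1.951267, sinh=1.675543; start (x,ẋ)=(-0.015500, -0.194900) → end (x,ẋ)=(-0.301080, -1.305242)
phase 2: p=0.2974, T=0.458, ωT=1.365893, cosh=2.087188, sinh=1.832035; start (x,ẋ)=(-0.301080, -1.305242) → end (x,ẋ)=(-1.753554, -5.994187)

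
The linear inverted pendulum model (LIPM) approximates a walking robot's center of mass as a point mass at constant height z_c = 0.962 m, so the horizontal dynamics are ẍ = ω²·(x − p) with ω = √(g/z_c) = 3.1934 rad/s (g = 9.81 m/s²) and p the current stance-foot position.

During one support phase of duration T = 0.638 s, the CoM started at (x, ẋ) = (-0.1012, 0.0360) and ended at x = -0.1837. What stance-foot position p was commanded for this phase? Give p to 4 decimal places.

ωT = 3.1934·0.638 = 2.037389; cosh(ωT) = 3.900463, sinh(ωT) = 3.770094
x(T) = p + (x₀−p)·cosh(ωT) + (ẋ₀/ω)·sinh(ωT) ⇒ p·(1 − cosh) = x(T) − x₀·cosh − (ẋ₀/ω)·sinh
numerator   = -0.1837 − (-0.1012)·3.900463 − (0.0360/3.1934)·3.770094 = 0.168526
denominator = 1 − 3.900463 = -2.900463
p = 0.168526 / -2.900463 = -0.0581

p = -0.0581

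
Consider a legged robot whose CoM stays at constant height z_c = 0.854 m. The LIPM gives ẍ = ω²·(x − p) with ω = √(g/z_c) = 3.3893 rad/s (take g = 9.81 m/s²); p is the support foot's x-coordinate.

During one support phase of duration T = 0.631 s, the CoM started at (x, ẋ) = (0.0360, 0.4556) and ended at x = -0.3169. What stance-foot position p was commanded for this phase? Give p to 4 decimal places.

ωT = 3.3893·0.631 = 2.138648; cosh(ωT) = 4.302885, sinh(ωT) = 4.185071
x(T) = p + (x₀−p)·cosh(ωT) + (ẋ₀/ω)·sinh(ωT) ⇒ p·(1 − cosh) = x(T) − x₀·cosh − (ẋ₀/ω)·sinh
numerator   = -0.3169 − (0.0360)·4.302885 − (0.4556/3.3893)·4.185071 = -1.034374
denominator = 1 − 4.302885 = -3.302885
p = -1.034374 / -3.302885 = 0.3132

p = 0.3132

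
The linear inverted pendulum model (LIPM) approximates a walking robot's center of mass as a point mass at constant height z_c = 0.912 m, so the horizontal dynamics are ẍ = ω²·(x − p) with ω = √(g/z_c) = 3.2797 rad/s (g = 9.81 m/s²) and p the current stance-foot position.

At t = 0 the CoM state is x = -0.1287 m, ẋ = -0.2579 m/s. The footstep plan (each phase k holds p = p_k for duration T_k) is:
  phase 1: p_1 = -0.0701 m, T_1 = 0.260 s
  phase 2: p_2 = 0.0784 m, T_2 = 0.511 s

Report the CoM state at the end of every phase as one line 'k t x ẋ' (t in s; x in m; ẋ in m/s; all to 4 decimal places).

phase 1: p=-0.0701, T=0.260, ωT=0.852722, cosh=1.386139, sinh=0.959885; start (x,ẋ)=(-0.128700, -0.257900) → end (x,ẋ)=(-0.226809, -0.541966)
phase 2: p=0.0784, T=0.511, ωT=1.675927, cosh=2.765440, sinh=2.578305; start (x,ẋ)=(-0.226809, -0.541966) → end (x,ẋ)=(-1.191697, -4.079638)

1 0.2600 -0.2268 -0.5420
2 0.7710 -1.1917 -4.0796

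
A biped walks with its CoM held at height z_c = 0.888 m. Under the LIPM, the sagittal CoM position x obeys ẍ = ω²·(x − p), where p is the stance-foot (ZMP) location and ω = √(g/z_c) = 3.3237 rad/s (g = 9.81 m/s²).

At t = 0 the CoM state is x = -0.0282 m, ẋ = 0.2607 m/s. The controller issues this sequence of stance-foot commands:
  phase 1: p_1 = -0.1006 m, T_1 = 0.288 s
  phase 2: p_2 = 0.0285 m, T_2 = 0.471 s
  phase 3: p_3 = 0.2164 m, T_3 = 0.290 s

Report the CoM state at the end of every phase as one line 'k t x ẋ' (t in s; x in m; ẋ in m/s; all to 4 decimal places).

1 0.2880 0.0947 0.6567
2 0.7590 0.6458 2.1429
3 1.0490 1.5834 4.8165

phase 1: p=-0.1006, T=0.288, ωT=0.957226, cosh=1.494209, sinh=1.110252; start (x,ẋ)=(-0.028200, 0.260700) → end (x,ẋ)=(0.094665, 0.656707)
phase 2: p=0.0285, T=0.471, ωT=1.565463, cosh=2.496940, sinh=2.287949; start (x,ẋ)=(0.094665, 0.656707) → end (x,ẋ)=(0.645770, 2.142907)
phase 3: p=0.2164, T=0.290, ωT=0.963873, cosh=1.501622, sinh=1.120209; start (x,ẋ)=(0.645770, 2.142907) → end (x,ẋ)=(1.583390, 4.816485)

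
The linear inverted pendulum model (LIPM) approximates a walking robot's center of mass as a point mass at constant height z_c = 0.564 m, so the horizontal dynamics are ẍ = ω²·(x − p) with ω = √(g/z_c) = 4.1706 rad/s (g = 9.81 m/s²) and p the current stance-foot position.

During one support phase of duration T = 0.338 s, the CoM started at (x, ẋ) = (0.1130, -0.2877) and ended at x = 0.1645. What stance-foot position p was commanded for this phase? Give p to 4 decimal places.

p = -0.0446

ωT = 4.1706·0.338 = 1.409663; cosh(ωT) = 2.169400, sinh(ωT) = 1.925174
x(T) = p + (x₀−p)·cosh(ωT) + (ẋ₀/ω)·sinh(ωT) ⇒ p·(1 − cosh) = x(T) − x₀·cosh − (ẋ₀/ω)·sinh
numerator   = 0.1645 − (0.1130)·2.169400 − (-0.2877/4.1706)·1.925174 = 0.052162
denominator = 1 − 2.169400 = -1.169400
p = 0.052162 / -1.169400 = -0.0446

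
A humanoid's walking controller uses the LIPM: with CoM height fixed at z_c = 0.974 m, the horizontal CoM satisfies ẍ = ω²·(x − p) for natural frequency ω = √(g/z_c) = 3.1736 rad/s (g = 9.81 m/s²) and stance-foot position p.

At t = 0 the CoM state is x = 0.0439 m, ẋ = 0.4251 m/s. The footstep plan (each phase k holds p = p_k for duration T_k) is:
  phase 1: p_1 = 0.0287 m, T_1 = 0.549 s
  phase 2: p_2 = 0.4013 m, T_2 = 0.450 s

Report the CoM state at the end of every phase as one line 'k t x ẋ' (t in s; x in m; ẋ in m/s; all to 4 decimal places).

phase 1: p=0.0287, T=0.549, ωT=1.742306, cosh=2.942807, sinh=2.767691; start (x,ẋ)=(0.043900, 0.425100) → end (x,ẋ)=(0.444160, 1.384497)
phase 2: p=0.4013, T=0.450, ωT=1.428120, cosh=2.205305, sinh=1.965546; start (x,ẋ)=(0.444160, 1.384497) → end (x,ẋ)=(1.353297, 3.320591)

1 0.5490 0.4442 1.3845
2 0.9990 1.3533 3.3206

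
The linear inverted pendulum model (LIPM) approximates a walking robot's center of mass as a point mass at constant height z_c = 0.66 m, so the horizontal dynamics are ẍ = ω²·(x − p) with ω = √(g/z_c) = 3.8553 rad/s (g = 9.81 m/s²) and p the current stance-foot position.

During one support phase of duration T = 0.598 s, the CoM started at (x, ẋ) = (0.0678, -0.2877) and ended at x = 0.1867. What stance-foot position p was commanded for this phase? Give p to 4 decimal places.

ωT = 3.8553·0.598 = 2.305469; cosh(ωT) = 5.064298, sinh(ωT) = 4.964586
x(T) = p + (x₀−p)·cosh(ωT) + (ẋ₀/ω)·sinh(ωT) ⇒ p·(1 − cosh) = x(T) − x₀·cosh − (ẋ₀/ω)·sinh
numerator   = 0.1867 − (0.0678)·5.064298 − (-0.2877/3.8553)·4.964586 = 0.213821
denominator = 1 − 5.064298 = -4.064298
p = 0.213821 / -4.064298 = -0.0526

p = -0.0526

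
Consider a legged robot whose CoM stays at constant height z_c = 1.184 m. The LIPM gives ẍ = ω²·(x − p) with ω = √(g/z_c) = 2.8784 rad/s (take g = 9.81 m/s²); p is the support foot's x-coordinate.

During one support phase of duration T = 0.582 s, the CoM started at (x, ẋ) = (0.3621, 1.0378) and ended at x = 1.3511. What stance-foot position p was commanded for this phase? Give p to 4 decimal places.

ωT = 2.8784·0.582 = 1.675229; cosh(ωT) = 2.763641, sinh(ωT) = 2.576376
x(T) = p + (x₀−p)·cosh(ωT) + (ẋ₀/ω)·sinh(ωT) ⇒ p·(1 − cosh) = x(T) − x₀·cosh − (ẋ₀/ω)·sinh
numerator   = 1.3511 − (0.3621)·2.763641 − (1.0378/2.8784)·2.576376 = -0.578520
denominator = 1 − 2.763641 = -1.763641
p = -0.578520 / -1.763641 = 0.3280

p = 0.3280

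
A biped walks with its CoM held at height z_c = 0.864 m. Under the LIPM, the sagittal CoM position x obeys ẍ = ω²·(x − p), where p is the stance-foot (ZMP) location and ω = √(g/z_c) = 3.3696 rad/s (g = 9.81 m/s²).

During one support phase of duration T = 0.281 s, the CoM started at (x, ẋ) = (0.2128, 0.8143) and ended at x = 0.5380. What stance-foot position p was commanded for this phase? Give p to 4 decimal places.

ωT = 3.3696·0.281 = 0.946858; cosh(ωT) = 1.482778, sinh(ωT) = 1.094819
x(T) = p + (x₀−p)·cosh(ωT) + (ẋ₀/ω)·sinh(ωT) ⇒ p·(1 − cosh) = x(T) − x₀·cosh − (ẋ₀/ω)·sinh
numerator   = 0.5380 − (0.2128)·1.482778 − (0.8143/3.3696)·1.094819 = -0.042110
denominator = 1 − 1.482778 = -0.482778
p = -0.042110 / -0.482778 = 0.0872

p = 0.0872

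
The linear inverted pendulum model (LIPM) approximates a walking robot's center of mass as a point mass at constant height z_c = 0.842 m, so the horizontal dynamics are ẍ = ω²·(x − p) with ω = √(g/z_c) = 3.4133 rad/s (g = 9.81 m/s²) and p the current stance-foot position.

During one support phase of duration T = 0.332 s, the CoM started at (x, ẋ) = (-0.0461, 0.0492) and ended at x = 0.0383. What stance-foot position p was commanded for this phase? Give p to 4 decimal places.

ωT = 3.4133·0.332 = 1.133216; cosh(ωT) = 1.713812, sinh(ωT) = 1.391815
x(T) = p + (x₀−p)·cosh(ωT) + (ẋ₀/ω)·sinh(ωT) ⇒ p·(1 − cosh) = x(T) − x₀·cosh − (ẋ₀/ω)·sinh
numerator   = 0.0383 − (-0.0461)·1.713812 − (0.0492/3.4133)·1.391815 = 0.097245
denominator = 1 − 1.713812 = -0.713812
p = 0.097245 / -0.713812 = -0.1362

p = -0.1362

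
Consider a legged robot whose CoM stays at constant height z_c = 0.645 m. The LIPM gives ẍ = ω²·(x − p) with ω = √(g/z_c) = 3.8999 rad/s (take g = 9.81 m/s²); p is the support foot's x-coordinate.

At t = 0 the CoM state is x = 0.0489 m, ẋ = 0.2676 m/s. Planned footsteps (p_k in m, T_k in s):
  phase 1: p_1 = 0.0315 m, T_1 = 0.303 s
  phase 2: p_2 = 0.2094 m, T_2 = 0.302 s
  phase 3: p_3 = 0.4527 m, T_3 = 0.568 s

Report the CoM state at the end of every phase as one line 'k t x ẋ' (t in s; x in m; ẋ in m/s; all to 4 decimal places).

phase 1: p=0.0315, T=0.303, ωT=1.181670, cosh=1.783289, sinh=1.476523; start (x,ẋ)=(0.048900, 0.267600) → end (x,ẋ)=(0.163844, 0.577403)
phase 2: p=0.2094, T=0.302, ωT=1.177770, cosh=1.777545, sinh=1.469580; start (x,ẋ)=(0.163844, 0.577403) → end (x,ẋ)=(0.346002, 0.765268)
phase 3: p=0.4527, T=0.568, ωT=2.215143, cosh=4.635930, sinh=4.526792; start (x,ẋ)=(0.346002, 0.765268) → end (x,ẋ)=(0.846337, 1.664076)

1 0.3030 0.1638 0.5774
2 0.6050 0.3460 0.7653
3 1.1730 0.8463 1.6641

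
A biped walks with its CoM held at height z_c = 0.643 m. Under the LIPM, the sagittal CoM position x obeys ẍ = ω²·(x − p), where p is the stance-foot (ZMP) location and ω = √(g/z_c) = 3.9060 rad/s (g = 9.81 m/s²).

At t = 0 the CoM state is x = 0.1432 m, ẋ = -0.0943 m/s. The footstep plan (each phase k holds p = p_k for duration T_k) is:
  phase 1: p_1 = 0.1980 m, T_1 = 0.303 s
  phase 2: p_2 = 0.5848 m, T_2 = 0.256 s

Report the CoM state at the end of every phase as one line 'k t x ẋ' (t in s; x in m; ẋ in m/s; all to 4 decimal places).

phase 1: p=0.1980, T=0.303, ωT=1.183518, cosh=1.786021, sinh=1.479822; start (x,ẋ)=(0.143200, -0.094300) → end (x,ẋ)=(0.064400, -0.485176)
phase 2: p=0.5848, T=0.256, ωT=0.999936, cosh=1.543005, sinh=1.175102; start (x,ẋ)=(0.064400, -0.485176) → end (x,ẋ)=(-0.364144, -3.137241)

1 0.3030 0.0644 -0.4852
2 0.5590 -0.3641 -3.1372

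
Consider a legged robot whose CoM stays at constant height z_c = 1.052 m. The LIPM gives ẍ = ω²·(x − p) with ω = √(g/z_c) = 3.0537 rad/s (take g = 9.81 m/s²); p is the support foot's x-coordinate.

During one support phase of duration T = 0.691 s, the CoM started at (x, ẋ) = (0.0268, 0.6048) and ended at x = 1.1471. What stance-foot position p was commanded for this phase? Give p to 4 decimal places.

ωT = 3.0537·0.691 = 2.110107; cosh(ωT) = 4.185173, sinh(ωT) = 4.063948
x(T) = p + (x₀−p)·cosh(ωT) + (ẋ₀/ω)·sinh(ωT) ⇒ p·(1 − cosh) = x(T) − x₀·cosh − (ẋ₀/ω)·sinh
numerator   = 1.1471 − (0.0268)·4.185173 − (0.6048/3.0537)·4.063948 = 0.230053
denominator = 1 − 4.185173 = -3.185173
p = 0.230053 / -3.185173 = -0.0722

p = -0.0722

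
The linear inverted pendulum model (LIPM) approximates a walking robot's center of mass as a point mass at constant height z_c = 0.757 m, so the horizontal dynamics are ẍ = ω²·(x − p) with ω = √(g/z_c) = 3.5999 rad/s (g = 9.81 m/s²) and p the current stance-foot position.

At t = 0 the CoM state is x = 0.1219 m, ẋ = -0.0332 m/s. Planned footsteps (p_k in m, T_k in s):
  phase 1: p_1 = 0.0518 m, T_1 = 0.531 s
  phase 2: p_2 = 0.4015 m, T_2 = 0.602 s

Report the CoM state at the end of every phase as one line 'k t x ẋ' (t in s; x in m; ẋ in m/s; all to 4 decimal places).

phase 1: p=0.0518, T=0.531, ωT=1.911547, cosh=3.455697, sinh=3.307846; start (x,ẋ)=(0.121900, -0.033200) → end (x,ẋ)=(0.263538, 0.720016)
phase 2: p=0.4015, T=0.602, ωT=2.167140, cosh=4.423887, sinh=4.309382; start (x,ẋ)=(0.263538, 0.720016) → end (x,ẋ)=(0.653090, 1.045013)

1 0.5310 0.2635 0.7200
2 1.1330 0.6531 1.0450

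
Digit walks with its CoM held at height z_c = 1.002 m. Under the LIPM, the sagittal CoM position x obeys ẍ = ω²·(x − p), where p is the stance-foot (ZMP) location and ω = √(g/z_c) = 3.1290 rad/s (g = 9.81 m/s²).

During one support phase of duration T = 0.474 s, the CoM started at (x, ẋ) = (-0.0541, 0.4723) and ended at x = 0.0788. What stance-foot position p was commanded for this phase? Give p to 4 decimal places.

p = 0.0845

ωT = 3.1290·0.474 = 1.483146; cosh(ωT) = 2.316855, sinh(ωT) = 2.089932
x(T) = p + (x₀−p)·cosh(ωT) + (ẋ₀/ω)·sinh(ωT) ⇒ p·(1 − cosh) = x(T) − x₀·cosh − (ẋ₀/ω)·sinh
numerator   = 0.0788 − (-0.0541)·2.316855 − (0.4723/3.1290)·2.089932 = -0.111318
denominator = 1 − 2.316855 = -1.316855
p = -0.111318 / -1.316855 = 0.0845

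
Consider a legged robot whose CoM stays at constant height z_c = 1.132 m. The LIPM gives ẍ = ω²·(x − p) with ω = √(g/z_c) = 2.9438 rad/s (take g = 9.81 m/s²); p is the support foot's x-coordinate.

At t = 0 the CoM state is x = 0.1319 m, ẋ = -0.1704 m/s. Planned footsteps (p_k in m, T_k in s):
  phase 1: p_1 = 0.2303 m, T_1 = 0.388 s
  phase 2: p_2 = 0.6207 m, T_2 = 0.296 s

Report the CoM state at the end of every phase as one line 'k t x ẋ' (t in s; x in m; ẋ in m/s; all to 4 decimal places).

phase 1: p=0.2303, T=0.388, ωT=1.142194, cosh=1.726378, sinh=1.407260; start (x,ẋ)=(0.131900, -0.170400) → end (x,ẋ)=(-0.021034, -0.701816)
phase 2: p=0.6207, T=0.296, ωT=0.871365, cosh=1.404275, sinh=0.985895; start (x,ẋ)=(-0.021034, -0.701816) → end (x,ẋ)=(-0.515513, -2.848033)

1 0.3880 -0.0210 -0.7018
2 0.6840 -0.5155 -2.8480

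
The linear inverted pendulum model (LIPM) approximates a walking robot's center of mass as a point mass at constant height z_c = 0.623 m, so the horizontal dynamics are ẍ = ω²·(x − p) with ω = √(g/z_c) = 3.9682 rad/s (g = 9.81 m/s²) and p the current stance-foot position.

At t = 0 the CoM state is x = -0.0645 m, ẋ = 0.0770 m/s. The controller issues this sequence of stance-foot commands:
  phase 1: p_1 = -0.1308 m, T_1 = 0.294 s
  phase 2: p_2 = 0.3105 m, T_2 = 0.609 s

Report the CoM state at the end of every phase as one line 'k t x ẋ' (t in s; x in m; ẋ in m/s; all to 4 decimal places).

phase 1: p=-0.1308, T=0.294, ωT=1.166651, cosh=1.761314, sinh=1.449906; start (x,ẋ)=(-0.064500, 0.077000) → end (x,ẋ)=(0.014109, 0.517079)
phase 2: p=0.3105, T=0.609, ωT=2.416634, cosh=5.648644, sinh=5.559423; start (x,ẋ)=(0.014109, 0.517079) → end (x,ẋ)=(-0.639280, -3.617846)

1 0.2940 0.0141 0.5171
2 0.9030 -0.6393 -3.6178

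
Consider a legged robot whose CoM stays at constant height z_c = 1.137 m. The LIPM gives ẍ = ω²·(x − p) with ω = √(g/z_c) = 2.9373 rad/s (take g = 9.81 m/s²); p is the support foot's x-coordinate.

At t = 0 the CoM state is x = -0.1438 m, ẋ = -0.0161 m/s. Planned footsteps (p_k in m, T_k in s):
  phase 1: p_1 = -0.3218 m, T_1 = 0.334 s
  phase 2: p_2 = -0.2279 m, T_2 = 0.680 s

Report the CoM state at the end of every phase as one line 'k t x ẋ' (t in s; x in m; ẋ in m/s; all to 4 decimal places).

phase 1: p=-0.3218, T=0.334, ωT=0.981058, cosh=1.521096, sinh=1.146182; start (x,ẋ)=(-0.143800, -0.016100) → end (x,ẋ)=(-0.057327, 0.574779)
phase 2: p=-0.2279, T=0.680, ωT=1.997364, cosh=3.752648, sinh=3.616956; start (x,ẋ)=(-0.057327, 0.574779) → end (x,ẋ)=(1.119975, 3.969122)

1 0.3340 -0.0573 0.5748
2 1.0140 1.1200 3.9691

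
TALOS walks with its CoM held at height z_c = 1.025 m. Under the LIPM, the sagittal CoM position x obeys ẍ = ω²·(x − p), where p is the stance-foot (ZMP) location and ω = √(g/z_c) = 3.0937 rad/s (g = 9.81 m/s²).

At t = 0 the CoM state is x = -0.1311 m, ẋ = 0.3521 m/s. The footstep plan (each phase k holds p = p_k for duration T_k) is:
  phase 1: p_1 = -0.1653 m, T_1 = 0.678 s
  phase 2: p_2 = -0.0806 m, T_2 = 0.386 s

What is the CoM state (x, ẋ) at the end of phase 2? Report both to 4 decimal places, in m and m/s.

phase 1: p=-0.1653, T=0.678, ωT=2.097529, cosh=4.134386, sinh=4.011627; start (x,ẋ)=(-0.131100, 0.352100) → end (x,ẋ)=(0.432667, 1.880166)
phase 2: p=-0.0806, T=0.386, ωT=1.194168, cosh=1.801883, sinh=1.498928; start (x,ẋ)=(0.432667, 1.880166) → end (x,ẋ)=(1.755206, 5.767978)

x = 1.7552, ẋ = 5.7680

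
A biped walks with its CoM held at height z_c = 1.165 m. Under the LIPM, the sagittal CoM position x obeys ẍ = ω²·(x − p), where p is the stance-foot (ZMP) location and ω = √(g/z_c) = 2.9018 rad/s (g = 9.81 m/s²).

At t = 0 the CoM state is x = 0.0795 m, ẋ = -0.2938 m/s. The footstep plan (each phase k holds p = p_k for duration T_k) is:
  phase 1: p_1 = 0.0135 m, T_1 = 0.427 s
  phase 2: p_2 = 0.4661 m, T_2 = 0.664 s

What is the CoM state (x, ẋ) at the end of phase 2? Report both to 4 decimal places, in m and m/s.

x = -1.5353, ẋ = -5.6368

phase 1: p=0.0135, T=0.427, ωT=1.239069, cosh=1.871025, sinh=1.581371; start (x,ẋ)=(0.079500, -0.293800) → end (x,ẋ)=(-0.023122, -0.246845)
phase 2: p=0.4661, T=0.664, ωT=1.926795, cosh=3.506540, sinh=3.360926; start (x,ẋ)=(-0.023122, -0.246845) → end (x,ẋ)=(-1.535278, -5.636826)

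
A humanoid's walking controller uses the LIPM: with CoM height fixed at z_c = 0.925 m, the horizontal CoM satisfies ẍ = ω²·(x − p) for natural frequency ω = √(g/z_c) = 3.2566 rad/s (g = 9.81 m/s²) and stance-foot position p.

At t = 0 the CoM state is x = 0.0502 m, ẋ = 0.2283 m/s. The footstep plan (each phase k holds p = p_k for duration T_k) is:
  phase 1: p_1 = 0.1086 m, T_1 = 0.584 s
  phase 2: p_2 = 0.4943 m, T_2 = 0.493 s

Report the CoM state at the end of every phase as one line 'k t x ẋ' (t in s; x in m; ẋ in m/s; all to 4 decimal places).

1 0.5840 0.1382 0.1589
2 1.0770 -0.3116 -2.3597

phase 1: p=0.1086, T=0.584, ωT=1.901854, cosh=3.423798, sinh=3.274506; start (x,ẋ)=(0.050200, 0.228300) → end (x,ẋ)=(0.138206, 0.158890)
phase 2: p=0.4943, T=0.493, ωT=1.605504, cosh=2.590578, sinh=2.389790; start (x,ẋ)=(0.138206, 0.158890) → end (x,ẋ)=(-0.311593, -2.359721)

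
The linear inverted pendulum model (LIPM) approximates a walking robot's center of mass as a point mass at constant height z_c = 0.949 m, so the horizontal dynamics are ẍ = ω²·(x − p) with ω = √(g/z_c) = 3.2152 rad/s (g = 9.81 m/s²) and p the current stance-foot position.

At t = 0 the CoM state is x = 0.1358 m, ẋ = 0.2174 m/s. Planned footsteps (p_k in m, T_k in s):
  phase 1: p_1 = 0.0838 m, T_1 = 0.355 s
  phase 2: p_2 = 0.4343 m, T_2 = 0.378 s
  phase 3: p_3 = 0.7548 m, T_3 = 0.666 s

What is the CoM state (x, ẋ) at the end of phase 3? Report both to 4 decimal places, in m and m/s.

x = -0.2892, ẋ = -3.1959

phase 1: p=0.0838, T=0.355, ωT=1.141396, cosh=1.725255, sinh=1.405882; start (x,ẋ)=(0.135800, 0.217400) → end (x,ẋ)=(0.268574, 0.610120)
phase 2: p=0.4343, T=0.378, ωT=1.215346, cosh=1.834033, sinh=1.537426; start (x,ẋ)=(0.268574, 0.610120) → end (x,ẋ)=(0.422096, 0.299775)
phase 3: p=0.7548, T=0.666, ωT=2.141323, cosh=4.314095, sinh=4.196596; start (x,ẋ)=(0.422096, 0.299775) → end (x,ẋ)=(-0.289238, -3.195879)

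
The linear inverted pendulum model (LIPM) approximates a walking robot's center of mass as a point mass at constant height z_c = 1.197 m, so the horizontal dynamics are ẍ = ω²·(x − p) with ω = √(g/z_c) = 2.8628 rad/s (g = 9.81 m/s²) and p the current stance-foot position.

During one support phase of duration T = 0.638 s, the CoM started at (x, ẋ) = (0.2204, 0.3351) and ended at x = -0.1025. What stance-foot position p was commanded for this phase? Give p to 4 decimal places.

ωT = 2.8628·0.638 = 1.826466; cosh(ωT) = 3.186439, sinh(ωT) = 3.025458
x(T) = p + (x₀−p)·cosh(ωT) + (ẋ₀/ω)·sinh(ωT) ⇒ p·(1 − cosh) = x(T) − x₀·cosh − (ẋ₀/ω)·sinh
numerator   = -0.1025 − (0.2204)·3.186439 − (0.3351/2.8628)·3.025458 = -1.158931
denominator = 1 − 3.186439 = -2.186439
p = -1.158931 / -2.186439 = 0.5301

p = 0.5301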